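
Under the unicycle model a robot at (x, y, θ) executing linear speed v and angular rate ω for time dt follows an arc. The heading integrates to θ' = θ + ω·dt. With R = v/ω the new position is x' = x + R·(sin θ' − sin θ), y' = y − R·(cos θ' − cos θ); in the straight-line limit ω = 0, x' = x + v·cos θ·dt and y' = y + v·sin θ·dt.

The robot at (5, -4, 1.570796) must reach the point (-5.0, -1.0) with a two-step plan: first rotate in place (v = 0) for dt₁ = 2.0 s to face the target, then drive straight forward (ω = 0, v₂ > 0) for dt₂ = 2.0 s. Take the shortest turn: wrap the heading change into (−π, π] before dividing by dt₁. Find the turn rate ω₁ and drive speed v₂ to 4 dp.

ω₁ = 0.6397, v₂ = 5.2202

heading to target = atan2(-1−-4, -5−5) = 2.8501
Δθ = wrap(2.8501 − 1.5708) = 1.2793; ω₁ = Δθ/dt₁ = 0.6397
distance = √((-5−5)² + (-1−-4)²) = 10.4403; v₂ = distance/dt₂ = 5.2202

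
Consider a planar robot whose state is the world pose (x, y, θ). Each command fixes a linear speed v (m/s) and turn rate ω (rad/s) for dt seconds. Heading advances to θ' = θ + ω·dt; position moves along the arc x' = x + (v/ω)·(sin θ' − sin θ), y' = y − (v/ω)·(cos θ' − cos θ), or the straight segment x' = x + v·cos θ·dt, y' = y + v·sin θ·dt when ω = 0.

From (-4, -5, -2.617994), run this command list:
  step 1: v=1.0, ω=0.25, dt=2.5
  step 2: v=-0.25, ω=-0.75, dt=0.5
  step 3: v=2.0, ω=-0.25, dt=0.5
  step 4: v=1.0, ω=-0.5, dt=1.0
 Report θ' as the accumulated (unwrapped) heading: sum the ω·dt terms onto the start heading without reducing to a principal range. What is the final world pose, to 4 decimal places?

(-7.2468, -7.7595, -2.9930)

step 1: θ'=-1.9930 (R=4.0000) → pose (-5.6488, -6.8250, -1.9930)
step 2: θ'=-2.3680 (R=0.3333) → pose (-5.5776, -6.7232, -2.3680)
step 3: θ'=-2.4930 (R=-8.0000) → pose (-6.3348, -7.3754, -2.4930)
step 4: θ'=-2.9930 (R=-2.0000) → pose (-7.2468, -7.7595, -2.9930)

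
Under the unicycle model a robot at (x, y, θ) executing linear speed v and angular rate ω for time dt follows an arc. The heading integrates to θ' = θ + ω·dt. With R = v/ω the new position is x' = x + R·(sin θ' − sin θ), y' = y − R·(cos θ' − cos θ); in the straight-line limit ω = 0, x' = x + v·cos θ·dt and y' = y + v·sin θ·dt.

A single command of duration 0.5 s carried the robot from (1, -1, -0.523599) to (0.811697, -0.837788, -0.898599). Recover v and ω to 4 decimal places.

v = -0.5000, ω = -0.7500

Δθ = -0.898599 − -0.523599 = -0.375000
ω = Δθ/dt = -0.375000/0.5 = -0.7500
R = Δx/(sin θ' − sin θ) = 0.6667
v = R·ω = 0.6667·-0.7500 = -0.5000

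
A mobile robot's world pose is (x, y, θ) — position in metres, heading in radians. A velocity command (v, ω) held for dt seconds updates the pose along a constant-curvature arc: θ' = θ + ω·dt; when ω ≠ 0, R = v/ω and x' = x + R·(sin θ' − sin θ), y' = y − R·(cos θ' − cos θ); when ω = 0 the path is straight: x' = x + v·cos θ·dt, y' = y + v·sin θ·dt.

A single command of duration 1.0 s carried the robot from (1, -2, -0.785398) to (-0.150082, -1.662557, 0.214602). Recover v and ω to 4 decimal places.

Δθ = 0.214602 − -0.785398 = 1.000000
ω = Δθ/dt = 1.000000/1.0 = 1.0000
R = Δx/(sin θ' − sin θ) = -1.2500
v = R·ω = -1.2500·1.0000 = -1.2500

v = -1.2500, ω = 1.0000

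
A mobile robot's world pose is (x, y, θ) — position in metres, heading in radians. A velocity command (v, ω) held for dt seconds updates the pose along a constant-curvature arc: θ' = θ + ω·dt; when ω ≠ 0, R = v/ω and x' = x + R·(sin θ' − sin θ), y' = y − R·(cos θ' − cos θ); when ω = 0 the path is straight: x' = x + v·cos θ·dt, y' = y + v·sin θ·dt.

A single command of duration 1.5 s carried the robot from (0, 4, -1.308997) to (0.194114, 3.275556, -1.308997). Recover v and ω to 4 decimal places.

v = 0.5000, ω = 0.0000

Δθ = -1.308997 − -1.308997 = 0.000000
ω = Δθ/dt = 0.000000/1.5 = 0.0000
ω = 0 → v = (Δx·cos θ + Δy·sin θ)/dt = 0.5000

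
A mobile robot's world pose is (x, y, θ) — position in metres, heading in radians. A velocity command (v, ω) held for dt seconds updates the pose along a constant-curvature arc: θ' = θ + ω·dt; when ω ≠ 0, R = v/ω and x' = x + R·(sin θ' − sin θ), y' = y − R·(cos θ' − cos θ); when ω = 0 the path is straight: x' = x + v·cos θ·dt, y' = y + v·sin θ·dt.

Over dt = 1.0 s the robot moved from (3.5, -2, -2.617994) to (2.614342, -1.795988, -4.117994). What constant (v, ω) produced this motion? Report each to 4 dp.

v = 1.0000, ω = -1.5000

Δθ = -4.117994 − -2.617994 = -1.500000
ω = Δθ/dt = -1.500000/1.0 = -1.5000
R = Δx/(sin θ' − sin θ) = -0.6667
v = R·ω = -0.6667·-1.5000 = 1.0000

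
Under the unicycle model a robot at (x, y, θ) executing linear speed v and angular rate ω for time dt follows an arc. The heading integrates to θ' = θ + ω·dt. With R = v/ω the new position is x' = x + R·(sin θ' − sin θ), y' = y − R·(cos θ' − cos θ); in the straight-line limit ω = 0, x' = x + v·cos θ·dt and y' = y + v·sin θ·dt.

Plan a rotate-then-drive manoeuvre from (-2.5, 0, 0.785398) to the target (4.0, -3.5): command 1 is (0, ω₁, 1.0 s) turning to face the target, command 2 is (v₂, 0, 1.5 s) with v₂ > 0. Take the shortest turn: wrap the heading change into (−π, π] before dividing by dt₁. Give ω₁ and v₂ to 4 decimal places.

heading to target = atan2(-3.5−0, 4−-2.5) = -0.4939
Δθ = wrap(-0.4939 − 0.7854) = -1.2793; ω₁ = Δθ/dt₁ = -1.2793
distance = √((4−-2.5)² + (-3.5−0)²) = 7.3824; v₂ = distance/dt₂ = 4.9216

ω₁ = -1.2793, v₂ = 4.9216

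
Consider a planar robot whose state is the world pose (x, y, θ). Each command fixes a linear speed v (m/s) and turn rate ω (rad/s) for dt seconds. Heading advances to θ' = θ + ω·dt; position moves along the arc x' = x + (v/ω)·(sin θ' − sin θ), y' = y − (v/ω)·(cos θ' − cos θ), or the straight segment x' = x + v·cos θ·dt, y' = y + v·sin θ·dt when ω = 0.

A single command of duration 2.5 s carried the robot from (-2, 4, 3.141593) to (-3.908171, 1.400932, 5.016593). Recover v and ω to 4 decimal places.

Δθ = 5.016593 − 3.141593 = 1.875000
ω = Δθ/dt = 1.875000/2.5 = 0.7500
R = −Δy/(cos θ' − cos θ) = 2.0000
v = R·ω = 2.0000·0.7500 = 1.5000

v = 1.5000, ω = 0.7500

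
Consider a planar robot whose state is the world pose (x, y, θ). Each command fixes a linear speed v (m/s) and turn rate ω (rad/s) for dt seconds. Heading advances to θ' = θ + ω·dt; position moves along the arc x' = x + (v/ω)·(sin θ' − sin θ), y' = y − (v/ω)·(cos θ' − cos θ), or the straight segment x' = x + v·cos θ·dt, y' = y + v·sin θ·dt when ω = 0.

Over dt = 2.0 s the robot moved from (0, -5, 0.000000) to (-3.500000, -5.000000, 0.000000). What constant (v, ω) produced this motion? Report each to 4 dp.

Δθ = 0.000000 − 0.000000 = 0.000000
ω = Δθ/dt = 0.000000/2.0 = 0.0000
ω = 0 → v = (Δx·cos θ + Δy·sin θ)/dt = -1.7500

v = -1.7500, ω = 0.0000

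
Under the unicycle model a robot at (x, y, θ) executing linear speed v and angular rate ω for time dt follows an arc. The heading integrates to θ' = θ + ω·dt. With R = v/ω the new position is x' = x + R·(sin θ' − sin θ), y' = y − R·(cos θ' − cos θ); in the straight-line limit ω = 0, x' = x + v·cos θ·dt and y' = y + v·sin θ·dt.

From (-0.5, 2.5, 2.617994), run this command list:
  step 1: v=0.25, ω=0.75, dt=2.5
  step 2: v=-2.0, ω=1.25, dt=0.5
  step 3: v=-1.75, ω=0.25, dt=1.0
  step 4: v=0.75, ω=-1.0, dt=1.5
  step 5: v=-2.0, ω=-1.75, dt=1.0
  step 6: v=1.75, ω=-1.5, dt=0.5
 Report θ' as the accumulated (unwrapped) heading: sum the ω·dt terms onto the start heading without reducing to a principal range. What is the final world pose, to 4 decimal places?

(-0.4745, 4.3332, 1.3680)

step 1: θ'=4.4930 (R=0.3333) → pose (-0.9920, 2.2839, 4.4930)
step 2: θ'=5.1180 (R=-1.6000) → pose (-1.0835, 3.2634, 5.1180)
step 3: θ'=5.3680 (R=-7.0000) → pose (-1.9668, 4.7689, 5.3680)
step 4: θ'=3.8680 (R=-0.7500) → pose (-2.0631, 3.7510, 3.8680)
step 5: θ'=2.1180 (R=1.1429) → pose (-0.3281, 3.4912, 2.1180)
step 6: θ'=1.3680 (R=-1.1667) → pose (-0.4745, 4.3332, 1.3680)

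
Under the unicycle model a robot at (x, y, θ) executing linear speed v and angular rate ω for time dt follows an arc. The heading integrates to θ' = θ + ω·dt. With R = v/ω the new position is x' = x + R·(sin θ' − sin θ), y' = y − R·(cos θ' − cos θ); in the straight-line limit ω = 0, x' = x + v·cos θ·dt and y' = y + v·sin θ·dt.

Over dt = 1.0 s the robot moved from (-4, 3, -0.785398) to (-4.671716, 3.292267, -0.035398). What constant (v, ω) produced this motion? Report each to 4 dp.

v = -0.7500, ω = 0.7500

Δθ = -0.035398 − -0.785398 = 0.750000
ω = Δθ/dt = 0.750000/1.0 = 0.7500
R = Δx/(sin θ' − sin θ) = -1.0000
v = R·ω = -1.0000·0.7500 = -0.7500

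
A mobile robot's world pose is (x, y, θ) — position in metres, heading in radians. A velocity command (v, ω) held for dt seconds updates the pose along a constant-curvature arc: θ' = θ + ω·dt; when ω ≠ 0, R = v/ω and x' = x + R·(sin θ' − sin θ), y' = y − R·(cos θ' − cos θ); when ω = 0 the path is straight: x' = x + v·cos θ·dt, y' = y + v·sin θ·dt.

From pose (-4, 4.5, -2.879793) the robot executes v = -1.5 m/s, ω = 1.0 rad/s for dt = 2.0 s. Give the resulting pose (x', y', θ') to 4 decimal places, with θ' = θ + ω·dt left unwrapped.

θ' = -2.8798 + 1.0·2.0 = -0.8798
R = v/ω = -1.5/1.0 = -1.5000
x' = -4 + -1.5000·(sin -0.8798 − sin -2.8798) = -3.2323
y' = 4.5 − -1.5000·(cos -0.8798 − cos -2.8798) = 6.9049

(-3.2323, 6.9049, -0.8798)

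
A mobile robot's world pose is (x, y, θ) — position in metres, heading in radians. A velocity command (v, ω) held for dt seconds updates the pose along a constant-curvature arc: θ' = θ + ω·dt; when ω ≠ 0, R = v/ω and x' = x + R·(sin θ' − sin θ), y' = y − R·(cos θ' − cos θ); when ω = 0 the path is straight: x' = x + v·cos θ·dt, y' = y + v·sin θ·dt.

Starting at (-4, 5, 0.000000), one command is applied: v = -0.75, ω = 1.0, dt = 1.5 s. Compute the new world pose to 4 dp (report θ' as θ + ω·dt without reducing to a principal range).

(-4.7481, 4.3031, 1.5000)

θ' = 0.0000 + 1.0·1.5 = 1.5000
R = v/ω = -0.75/1.0 = -0.7500
x' = -4 + -0.7500·(sin 1.5000 − sin 0.0000) = -4.7481
y' = 5 − -0.7500·(cos 1.5000 − cos 0.0000) = 4.3031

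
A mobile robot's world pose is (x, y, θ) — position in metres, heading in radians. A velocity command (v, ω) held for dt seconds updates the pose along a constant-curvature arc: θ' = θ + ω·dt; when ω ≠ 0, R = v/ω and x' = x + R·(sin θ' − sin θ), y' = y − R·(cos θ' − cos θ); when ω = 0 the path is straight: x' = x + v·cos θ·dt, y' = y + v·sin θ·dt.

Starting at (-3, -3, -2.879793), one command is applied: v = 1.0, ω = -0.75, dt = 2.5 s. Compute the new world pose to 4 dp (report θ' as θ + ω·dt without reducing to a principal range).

θ' = -2.8798 + -0.75·2.5 = -4.7548
R = v/ω = 1.0/-0.75 = -1.3333
x' = -3 + -1.3333·(sin -4.7548 − sin -2.8798) = -4.6772
y' = -3 − -1.3333·(cos -4.7548 − cos -2.8798) = -1.6556

(-4.6772, -1.6556, -4.7548)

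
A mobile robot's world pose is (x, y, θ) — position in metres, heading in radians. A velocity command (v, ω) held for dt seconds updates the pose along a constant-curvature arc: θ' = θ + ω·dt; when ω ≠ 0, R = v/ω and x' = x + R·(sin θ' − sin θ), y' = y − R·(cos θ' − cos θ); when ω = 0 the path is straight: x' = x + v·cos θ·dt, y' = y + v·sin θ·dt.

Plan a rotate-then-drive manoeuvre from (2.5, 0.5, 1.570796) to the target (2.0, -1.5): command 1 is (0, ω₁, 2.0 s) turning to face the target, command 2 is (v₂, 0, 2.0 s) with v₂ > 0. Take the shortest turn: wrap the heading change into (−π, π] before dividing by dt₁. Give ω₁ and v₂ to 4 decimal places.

heading to target = atan2(-1.5−0.5, 2−2.5) = -1.8158
Δθ = wrap(-1.8158 − 1.5708) = 2.8966; ω₁ = Δθ/dt₁ = 1.4483
distance = √((2−2.5)² + (-1.5−0.5)²) = 2.0616; v₂ = distance/dt₂ = 1.0308

ω₁ = 1.4483, v₂ = 1.0308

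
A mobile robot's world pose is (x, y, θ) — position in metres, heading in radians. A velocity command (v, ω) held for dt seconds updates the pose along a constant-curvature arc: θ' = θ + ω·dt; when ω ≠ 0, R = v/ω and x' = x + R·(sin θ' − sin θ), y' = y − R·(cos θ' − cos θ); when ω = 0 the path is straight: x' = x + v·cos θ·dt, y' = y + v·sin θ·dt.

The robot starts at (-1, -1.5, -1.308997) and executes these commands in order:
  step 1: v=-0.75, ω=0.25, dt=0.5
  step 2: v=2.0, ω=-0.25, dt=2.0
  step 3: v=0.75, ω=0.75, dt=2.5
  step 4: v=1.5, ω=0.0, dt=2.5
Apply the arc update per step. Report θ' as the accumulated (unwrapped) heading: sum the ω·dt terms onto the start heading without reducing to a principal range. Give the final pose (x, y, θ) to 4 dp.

(4.2857, -5.4491, 0.1910)

step 1: θ'=-1.1840 (R=-3.0000) → pose (-1.1194, -1.1448, -1.1840)
step 2: θ'=-1.6840 (R=-8.0000) → pose (-0.5796, -5.0663, -1.6840)
step 3: θ'=0.1910 (R=1.0000) → pose (0.6039, -6.1610, 0.1910)
step 4: θ'=0.1910 (straight) → pose (4.2857, -5.4491, 0.1910)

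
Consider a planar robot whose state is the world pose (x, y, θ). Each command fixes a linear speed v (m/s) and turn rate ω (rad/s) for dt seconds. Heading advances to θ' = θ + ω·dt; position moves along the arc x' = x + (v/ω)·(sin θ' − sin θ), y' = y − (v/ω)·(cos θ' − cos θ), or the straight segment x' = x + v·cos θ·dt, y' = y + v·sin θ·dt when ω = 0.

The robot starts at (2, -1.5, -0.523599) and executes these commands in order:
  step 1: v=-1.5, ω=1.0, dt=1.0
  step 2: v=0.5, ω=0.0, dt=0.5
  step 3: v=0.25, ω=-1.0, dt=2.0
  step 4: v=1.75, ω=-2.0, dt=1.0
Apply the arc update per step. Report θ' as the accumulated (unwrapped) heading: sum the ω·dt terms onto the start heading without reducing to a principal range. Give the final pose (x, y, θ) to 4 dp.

(-0.0516, -2.4150, -3.5236)

step 1: θ'=0.4764 (R=-1.5000) → pose (0.5621, -1.4661, 0.4764)
step 2: θ'=0.4764 (straight) → pose (0.7843, -1.3514, 0.4764)
step 3: θ'=-1.5236 (R=-0.2500) → pose (1.1487, -1.5618, -1.5236)
step 4: θ'=-3.5236 (R=-0.8750) → pose (-0.0516, -2.4150, -3.5236)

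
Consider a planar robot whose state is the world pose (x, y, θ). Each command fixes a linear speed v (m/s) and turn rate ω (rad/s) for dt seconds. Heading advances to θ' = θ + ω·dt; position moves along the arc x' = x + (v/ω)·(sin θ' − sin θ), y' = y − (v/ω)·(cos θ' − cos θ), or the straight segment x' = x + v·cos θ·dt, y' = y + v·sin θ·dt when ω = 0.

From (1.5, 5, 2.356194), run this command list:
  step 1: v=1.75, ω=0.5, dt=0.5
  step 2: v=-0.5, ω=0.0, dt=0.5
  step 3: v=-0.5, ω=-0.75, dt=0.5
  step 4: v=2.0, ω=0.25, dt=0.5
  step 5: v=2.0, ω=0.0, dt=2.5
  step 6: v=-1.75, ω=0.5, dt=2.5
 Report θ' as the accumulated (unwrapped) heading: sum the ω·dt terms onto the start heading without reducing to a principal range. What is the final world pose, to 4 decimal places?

step 1: θ'=2.6062 (R=3.5000) → pose (0.8108, 5.5354, 2.6062)
step 2: θ'=2.6062 (straight) → pose (1.0258, 5.4078, 2.6062)
step 3: θ'=2.2312 (R=0.6667) → pose (1.2122, 5.2434, 2.2312)
step 4: θ'=2.3562 (R=8.0000) → pose (0.5510, 5.9928, 2.3562)
step 5: θ'=2.3562 (straight) → pose (-2.9845, 9.5283, 2.3562)
step 6: θ'=3.6062 (R=-3.5000) → pose (1.0586, 8.8742, 3.6062)

(1.0586, 8.8742, 3.6062)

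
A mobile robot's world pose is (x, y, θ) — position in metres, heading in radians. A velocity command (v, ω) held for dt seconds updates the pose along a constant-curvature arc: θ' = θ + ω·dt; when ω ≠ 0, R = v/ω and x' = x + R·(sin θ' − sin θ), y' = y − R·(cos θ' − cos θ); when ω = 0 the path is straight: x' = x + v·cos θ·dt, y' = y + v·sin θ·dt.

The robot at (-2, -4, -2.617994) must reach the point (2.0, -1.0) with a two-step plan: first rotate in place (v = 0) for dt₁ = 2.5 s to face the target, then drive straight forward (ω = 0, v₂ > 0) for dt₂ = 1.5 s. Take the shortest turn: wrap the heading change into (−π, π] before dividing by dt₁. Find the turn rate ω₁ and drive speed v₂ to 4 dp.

ω₁ = -1.2087, v₂ = 3.3333

heading to target = atan2(-1−-4, 2−-2) = 0.6435
Δθ = wrap(0.6435 − -2.6180) = -3.0217; ω₁ = Δθ/dt₁ = -1.2087
distance = √((2−-2)² + (-1−-4)²) = 5.0000; v₂ = distance/dt₂ = 3.3333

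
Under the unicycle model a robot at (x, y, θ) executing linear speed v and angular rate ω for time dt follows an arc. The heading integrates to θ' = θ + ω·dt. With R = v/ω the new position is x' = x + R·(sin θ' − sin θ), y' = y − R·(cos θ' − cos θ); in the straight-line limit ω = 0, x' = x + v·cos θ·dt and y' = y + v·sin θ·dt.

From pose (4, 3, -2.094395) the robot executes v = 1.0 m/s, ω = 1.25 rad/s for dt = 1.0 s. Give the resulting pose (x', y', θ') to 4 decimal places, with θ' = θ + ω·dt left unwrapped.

θ' = -2.0944 + 1.25·1.0 = -0.8444
R = v/ω = 1.0/1.25 = 0.8000
x' = 4 + 0.8000·(sin -0.8444 − sin -2.0944) = 4.0948
y' = 3 − 0.8000·(cos -0.8444 − cos -2.0944) = 2.0687

(4.0948, 2.0687, -0.8444)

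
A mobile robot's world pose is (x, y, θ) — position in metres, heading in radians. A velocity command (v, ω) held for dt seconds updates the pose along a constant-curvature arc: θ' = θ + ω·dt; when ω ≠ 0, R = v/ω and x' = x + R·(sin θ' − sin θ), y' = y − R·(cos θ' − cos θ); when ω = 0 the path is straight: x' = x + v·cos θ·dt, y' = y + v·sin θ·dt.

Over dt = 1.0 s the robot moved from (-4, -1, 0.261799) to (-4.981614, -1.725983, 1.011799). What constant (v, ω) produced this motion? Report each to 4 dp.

v = -1.2500, ω = 0.7500

Δθ = 1.011799 − 0.261799 = 0.750000
ω = Δθ/dt = 0.750000/1.0 = 0.7500
R = Δx/(sin θ' − sin θ) = -1.6667
v = R·ω = -1.6667·0.7500 = -1.2500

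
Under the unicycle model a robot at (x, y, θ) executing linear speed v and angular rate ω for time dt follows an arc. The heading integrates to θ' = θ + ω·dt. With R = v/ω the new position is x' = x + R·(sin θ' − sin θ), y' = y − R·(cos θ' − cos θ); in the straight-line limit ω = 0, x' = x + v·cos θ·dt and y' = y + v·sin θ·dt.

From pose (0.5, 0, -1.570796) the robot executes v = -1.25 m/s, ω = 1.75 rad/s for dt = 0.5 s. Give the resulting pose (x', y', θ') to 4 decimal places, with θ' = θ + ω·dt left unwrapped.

(0.2436, 0.5482, -0.6958)

θ' = -1.5708 + 1.75·0.5 = -0.6958
R = v/ω = -1.25/1.75 = -0.7143
x' = 0.5 + -0.7143·(sin -0.6958 − sin -1.5708) = 0.2436
y' = 0 − -0.7143·(cos -0.6958 − cos -1.5708) = 0.5482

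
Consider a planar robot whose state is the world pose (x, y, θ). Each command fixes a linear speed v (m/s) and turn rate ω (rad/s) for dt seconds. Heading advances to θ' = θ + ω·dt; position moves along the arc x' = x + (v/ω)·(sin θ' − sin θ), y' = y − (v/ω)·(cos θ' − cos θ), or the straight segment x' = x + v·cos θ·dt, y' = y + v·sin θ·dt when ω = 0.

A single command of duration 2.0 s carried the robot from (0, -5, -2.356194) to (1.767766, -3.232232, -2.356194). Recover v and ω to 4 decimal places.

Δθ = -2.356194 − -2.356194 = 0.000000
ω = Δθ/dt = 0.000000/2.0 = 0.0000
ω = 0 → v = (Δx·cos θ + Δy·sin θ)/dt = -1.2500

v = -1.2500, ω = 0.0000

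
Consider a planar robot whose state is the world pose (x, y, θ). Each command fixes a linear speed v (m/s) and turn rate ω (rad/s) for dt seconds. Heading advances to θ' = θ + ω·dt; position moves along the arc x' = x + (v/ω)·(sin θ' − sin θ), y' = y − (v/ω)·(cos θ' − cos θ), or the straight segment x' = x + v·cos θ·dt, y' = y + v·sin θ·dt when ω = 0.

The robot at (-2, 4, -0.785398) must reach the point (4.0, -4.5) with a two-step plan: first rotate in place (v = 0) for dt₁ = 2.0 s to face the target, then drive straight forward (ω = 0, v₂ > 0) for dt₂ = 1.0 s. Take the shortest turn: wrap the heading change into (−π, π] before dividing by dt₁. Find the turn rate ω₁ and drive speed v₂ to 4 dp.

ω₁ = -0.0854, v₂ = 10.4043

heading to target = atan2(-4.5−4, 4−-2) = -0.9561
Δθ = wrap(-0.9561 − -0.7854) = -0.1707; ω₁ = Δθ/dt₁ = -0.0854
distance = √((4−-2)² + (-4.5−4)²) = 10.4043; v₂ = distance/dt₂ = 10.4043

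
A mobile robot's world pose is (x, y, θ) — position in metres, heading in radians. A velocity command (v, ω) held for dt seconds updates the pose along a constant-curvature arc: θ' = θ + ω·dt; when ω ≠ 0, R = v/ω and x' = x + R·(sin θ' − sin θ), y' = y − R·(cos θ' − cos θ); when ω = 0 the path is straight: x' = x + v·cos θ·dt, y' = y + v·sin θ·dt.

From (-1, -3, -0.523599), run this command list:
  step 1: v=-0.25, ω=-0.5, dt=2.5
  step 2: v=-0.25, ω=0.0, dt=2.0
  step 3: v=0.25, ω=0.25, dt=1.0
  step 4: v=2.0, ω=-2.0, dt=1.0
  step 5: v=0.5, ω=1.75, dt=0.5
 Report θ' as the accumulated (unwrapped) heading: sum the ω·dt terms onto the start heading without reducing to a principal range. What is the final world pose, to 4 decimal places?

(-2.7718, -3.2136, -2.6486)

step 1: θ'=-1.7736 (R=0.5000) → pose (-1.2398, -2.4663, -1.7736)
step 2: θ'=-1.7736 (straight) → pose (-1.1390, -1.9765, -1.7736)
step 3: θ'=-1.5236 (R=1.0000) → pose (-1.1584, -2.2251, -1.5236)
step 4: θ'=-3.5236 (R=-1.0000) → pose (-2.5301, -3.2002, -3.5236)
step 5: θ'=-2.6486 (R=0.2857) → pose (-2.7718, -3.2136, -2.6486)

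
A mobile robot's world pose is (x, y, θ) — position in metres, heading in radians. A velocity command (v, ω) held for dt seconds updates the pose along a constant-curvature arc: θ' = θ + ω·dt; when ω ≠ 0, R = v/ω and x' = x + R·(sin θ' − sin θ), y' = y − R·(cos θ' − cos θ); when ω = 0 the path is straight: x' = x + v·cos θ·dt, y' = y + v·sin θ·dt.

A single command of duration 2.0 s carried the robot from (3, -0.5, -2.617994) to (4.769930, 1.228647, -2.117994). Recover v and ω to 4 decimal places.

Δθ = -2.117994 − -2.617994 = 0.500000
ω = Δθ/dt = 0.500000/2.0 = 0.2500
R = Δx/(sin θ' − sin θ) = -5.0000
v = R·ω = -5.0000·0.2500 = -1.2500

v = -1.2500, ω = 0.2500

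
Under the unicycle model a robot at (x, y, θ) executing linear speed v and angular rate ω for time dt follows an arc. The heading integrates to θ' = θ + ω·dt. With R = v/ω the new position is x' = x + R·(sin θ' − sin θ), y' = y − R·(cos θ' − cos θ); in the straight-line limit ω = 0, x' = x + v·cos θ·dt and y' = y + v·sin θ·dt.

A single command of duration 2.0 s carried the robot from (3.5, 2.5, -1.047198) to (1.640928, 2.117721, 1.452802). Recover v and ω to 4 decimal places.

v = -1.2500, ω = 1.2500

Δθ = 1.452802 − -1.047198 = 2.500000
ω = Δθ/dt = 2.500000/2.0 = 1.2500
R = Δx/(sin θ' − sin θ) = -1.0000
v = R·ω = -1.0000·1.2500 = -1.2500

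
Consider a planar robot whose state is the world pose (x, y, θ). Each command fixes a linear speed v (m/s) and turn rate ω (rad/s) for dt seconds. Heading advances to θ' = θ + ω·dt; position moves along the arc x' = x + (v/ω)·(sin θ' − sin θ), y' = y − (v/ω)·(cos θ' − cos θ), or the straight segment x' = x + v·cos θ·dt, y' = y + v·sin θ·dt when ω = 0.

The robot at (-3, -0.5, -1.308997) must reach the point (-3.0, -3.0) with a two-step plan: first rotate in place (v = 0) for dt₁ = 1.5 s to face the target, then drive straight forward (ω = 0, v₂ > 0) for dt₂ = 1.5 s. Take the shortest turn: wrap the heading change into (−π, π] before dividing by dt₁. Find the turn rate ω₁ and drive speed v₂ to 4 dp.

heading to target = atan2(-3−-0.5, -3−-3) = -1.5708
Δθ = wrap(-1.5708 − -1.3090) = -0.2618; ω₁ = Δθ/dt₁ = -0.1745
distance = √((-3−-3)² + (-3−-0.5)²) = 2.5000; v₂ = distance/dt₂ = 1.6667

ω₁ = -0.1745, v₂ = 1.6667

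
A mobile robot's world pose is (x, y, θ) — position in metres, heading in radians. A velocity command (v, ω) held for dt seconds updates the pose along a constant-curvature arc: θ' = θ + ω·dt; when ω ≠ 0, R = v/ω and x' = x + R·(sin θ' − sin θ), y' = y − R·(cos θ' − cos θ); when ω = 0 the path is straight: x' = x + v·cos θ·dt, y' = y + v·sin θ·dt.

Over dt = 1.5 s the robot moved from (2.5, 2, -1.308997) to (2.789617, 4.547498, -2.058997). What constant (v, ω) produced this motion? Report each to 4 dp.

Δθ = -2.058997 − -1.308997 = -0.750000
ω = Δθ/dt = -0.750000/1.5 = -0.5000
R = −Δy/(cos θ' − cos θ) = 3.5000
v = R·ω = 3.5000·-0.5000 = -1.7500

v = -1.7500, ω = -0.5000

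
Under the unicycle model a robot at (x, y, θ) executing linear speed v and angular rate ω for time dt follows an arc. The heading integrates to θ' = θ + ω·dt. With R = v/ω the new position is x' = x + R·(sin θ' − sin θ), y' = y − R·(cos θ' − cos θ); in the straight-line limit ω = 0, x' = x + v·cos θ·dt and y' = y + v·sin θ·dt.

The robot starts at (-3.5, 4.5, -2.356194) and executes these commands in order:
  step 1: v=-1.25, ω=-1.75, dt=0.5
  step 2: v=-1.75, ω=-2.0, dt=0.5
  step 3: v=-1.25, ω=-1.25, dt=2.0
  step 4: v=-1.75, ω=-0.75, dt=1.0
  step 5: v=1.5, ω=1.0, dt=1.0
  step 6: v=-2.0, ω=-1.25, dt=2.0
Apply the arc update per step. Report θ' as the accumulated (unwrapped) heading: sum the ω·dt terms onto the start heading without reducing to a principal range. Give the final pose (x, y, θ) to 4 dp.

step 1: θ'=-3.2312 (R=0.7143) → pose (-2.9310, 4.7063, -3.2312)
step 2: θ'=-4.2312 (R=0.8750) → pose (-2.2337, 4.2398, -4.2312)
step 3: θ'=-6.7312 (R=1.0000) → pose (-3.5533, 2.8757, -6.7312)
step 4: θ'=-7.4812 (R=2.3333) → pose (-4.7156, 4.1289, -7.4812)
step 5: θ'=-6.4812 (R=1.5000) → pose (-3.6137, 3.2045, -6.4812)
step 6: θ'=-8.9812 (R=1.6000) → pose (-3.9857, 6.2184, -8.9812)

(-3.9857, 6.2184, -8.9812)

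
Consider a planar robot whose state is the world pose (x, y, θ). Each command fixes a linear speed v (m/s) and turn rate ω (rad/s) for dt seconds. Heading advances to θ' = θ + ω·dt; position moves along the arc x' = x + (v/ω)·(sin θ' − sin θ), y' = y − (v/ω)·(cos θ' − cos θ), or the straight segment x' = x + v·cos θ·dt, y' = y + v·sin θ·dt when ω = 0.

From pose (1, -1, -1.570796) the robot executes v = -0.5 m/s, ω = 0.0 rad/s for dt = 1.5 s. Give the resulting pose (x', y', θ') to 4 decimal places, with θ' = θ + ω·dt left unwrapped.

(1.0000, -0.2500, -1.5708)

θ' = -1.5708 + 0.0·1.5 = -1.5708
ω = 0 → straight: x' = 1 + -0.5·cos(-1.5708)·1.5 = 1.0000
y' = -1 + -0.5·sin(-1.5708)·1.5 = -0.2500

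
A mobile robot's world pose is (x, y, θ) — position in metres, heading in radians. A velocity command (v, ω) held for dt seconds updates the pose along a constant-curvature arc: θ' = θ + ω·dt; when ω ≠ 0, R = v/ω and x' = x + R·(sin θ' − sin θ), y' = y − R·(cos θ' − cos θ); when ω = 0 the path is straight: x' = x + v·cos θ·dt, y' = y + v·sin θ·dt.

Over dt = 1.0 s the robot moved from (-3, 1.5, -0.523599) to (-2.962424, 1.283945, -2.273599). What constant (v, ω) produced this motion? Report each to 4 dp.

Δθ = -2.273599 − -0.523599 = -1.750000
ω = Δθ/dt = -1.750000/1.0 = -1.7500
R = −Δy/(cos θ' − cos θ) = -0.1429
v = R·ω = -0.1429·-1.7500 = 0.2500

v = 0.2500, ω = -1.7500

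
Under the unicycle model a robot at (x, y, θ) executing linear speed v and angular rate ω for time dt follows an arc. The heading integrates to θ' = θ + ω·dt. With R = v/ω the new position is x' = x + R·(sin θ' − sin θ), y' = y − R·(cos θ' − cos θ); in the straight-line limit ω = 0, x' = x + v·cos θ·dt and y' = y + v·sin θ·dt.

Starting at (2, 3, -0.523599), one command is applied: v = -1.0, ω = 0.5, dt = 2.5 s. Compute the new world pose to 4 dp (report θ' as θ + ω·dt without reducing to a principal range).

θ' = -0.5236 + 0.5·2.5 = 0.7264
R = v/ω = -1.0/0.5 = -2.0000
x' = 2 + -2.0000·(sin 0.7264 − sin -0.5236) = -0.3284
y' = 3 − -2.0000·(cos 0.7264 − cos -0.5236) = 2.7631

(-0.3284, 2.7631, 0.7264)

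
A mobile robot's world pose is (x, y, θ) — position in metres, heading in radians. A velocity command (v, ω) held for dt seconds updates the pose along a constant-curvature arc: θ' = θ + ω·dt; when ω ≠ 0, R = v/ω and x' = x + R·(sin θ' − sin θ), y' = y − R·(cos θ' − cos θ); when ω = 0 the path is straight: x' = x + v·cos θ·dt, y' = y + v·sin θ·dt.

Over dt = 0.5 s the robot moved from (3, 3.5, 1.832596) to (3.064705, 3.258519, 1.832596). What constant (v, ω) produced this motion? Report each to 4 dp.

v = -0.5000, ω = 0.0000

Δθ = 1.832596 − 1.832596 = 0.000000
ω = Δθ/dt = 0.000000/0.5 = 0.0000
ω = 0 → v = (Δx·cos θ + Δy·sin θ)/dt = -0.5000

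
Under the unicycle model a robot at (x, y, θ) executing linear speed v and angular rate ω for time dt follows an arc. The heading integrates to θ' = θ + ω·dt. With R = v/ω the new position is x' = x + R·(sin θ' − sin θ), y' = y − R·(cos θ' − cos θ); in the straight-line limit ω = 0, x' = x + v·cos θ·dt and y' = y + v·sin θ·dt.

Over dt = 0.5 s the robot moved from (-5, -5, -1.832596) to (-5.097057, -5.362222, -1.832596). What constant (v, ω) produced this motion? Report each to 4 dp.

Δθ = -1.832596 − -1.832596 = 0.000000
ω = Δθ/dt = 0.000000/0.5 = 0.0000
ω = 0 → v = (Δx·cos θ + Δy·sin θ)/dt = 0.7500

v = 0.7500, ω = 0.0000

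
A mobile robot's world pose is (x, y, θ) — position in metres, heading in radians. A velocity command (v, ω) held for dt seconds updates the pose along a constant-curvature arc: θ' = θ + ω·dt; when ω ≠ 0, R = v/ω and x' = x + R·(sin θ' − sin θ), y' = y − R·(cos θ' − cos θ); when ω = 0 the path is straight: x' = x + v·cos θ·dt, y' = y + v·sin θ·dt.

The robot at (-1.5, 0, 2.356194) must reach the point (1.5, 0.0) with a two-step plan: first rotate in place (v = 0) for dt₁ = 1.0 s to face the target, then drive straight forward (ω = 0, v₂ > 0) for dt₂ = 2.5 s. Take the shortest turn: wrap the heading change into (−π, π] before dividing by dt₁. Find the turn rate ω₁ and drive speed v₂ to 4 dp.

heading to target = atan2(0−0, 1.5−-1.5) = 0.0000
Δθ = wrap(0.0000 − 2.3562) = -2.3562; ω₁ = Δθ/dt₁ = -2.3562
distance = √((1.5−-1.5)² + (0−0)²) = 3.0000; v₂ = distance/dt₂ = 1.2000

ω₁ = -2.3562, v₂ = 1.2000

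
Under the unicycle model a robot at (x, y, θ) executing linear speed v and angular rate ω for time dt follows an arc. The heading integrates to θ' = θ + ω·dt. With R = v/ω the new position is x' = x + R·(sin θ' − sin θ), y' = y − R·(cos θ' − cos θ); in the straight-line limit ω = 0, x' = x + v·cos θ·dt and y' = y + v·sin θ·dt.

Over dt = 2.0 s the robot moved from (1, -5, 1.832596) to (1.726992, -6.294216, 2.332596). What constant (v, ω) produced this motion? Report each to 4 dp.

v = -0.7500, ω = 0.2500

Δθ = 2.332596 − 1.832596 = 0.500000
ω = Δθ/dt = 0.500000/2.0 = 0.2500
R = −Δy/(cos θ' − cos θ) = -3.0000
v = R·ω = -3.0000·0.2500 = -0.7500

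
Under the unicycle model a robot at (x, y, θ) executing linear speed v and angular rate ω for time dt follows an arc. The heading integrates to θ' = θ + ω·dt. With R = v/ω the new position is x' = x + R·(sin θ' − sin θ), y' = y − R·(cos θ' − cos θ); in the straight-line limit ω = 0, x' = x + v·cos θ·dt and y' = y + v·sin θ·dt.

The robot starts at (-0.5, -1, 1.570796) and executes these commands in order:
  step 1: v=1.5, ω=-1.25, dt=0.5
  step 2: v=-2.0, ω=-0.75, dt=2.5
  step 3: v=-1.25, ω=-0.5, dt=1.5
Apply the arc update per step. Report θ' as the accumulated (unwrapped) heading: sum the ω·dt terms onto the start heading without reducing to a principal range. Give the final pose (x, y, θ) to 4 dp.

step 1: θ'=0.9458 (R=-1.2000) → pose (-0.2732, -0.2979, 0.9458)
step 2: θ'=-0.9292 (R=2.6667) → pose (-4.5721, -0.3335, -0.9292)
step 3: θ'=-1.6792 (R=2.5000) → pose (-5.0546, 1.4331, -1.6792)

(-5.0546, 1.4331, -1.6792)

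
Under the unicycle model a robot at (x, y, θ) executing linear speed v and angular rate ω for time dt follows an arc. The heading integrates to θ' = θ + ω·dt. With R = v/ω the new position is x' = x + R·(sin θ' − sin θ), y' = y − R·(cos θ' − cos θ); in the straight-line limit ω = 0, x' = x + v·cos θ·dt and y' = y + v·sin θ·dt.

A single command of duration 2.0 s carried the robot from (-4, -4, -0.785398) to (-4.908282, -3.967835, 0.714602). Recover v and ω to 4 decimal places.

v = -0.5000, ω = 0.7500

Δθ = 0.714602 − -0.785398 = 1.500000
ω = Δθ/dt = 1.500000/2.0 = 0.7500
R = Δx/(sin θ' − sin θ) = -0.6667
v = R·ω = -0.6667·0.7500 = -0.5000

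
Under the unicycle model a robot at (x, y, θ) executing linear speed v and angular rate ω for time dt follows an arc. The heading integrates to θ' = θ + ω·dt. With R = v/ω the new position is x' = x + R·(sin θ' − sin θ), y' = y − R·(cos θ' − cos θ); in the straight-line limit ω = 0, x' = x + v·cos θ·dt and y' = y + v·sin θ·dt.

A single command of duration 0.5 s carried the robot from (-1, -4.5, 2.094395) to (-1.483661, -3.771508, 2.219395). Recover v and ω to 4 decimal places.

Δθ = 2.219395 − 2.094395 = 0.125000
ω = Δθ/dt = 0.125000/0.5 = 0.2500
R = −Δy/(cos θ' − cos θ) = 7.0000
v = R·ω = 7.0000·0.2500 = 1.7500

v = 1.7500, ω = 0.2500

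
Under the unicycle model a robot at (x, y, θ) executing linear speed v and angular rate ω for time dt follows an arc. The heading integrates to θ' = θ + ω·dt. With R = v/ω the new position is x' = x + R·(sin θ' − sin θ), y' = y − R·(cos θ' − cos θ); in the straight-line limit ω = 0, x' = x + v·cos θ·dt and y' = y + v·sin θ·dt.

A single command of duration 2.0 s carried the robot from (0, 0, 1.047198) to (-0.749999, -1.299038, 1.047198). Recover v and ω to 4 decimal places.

Δθ = 1.047198 − 1.047198 = 0.000000
ω = Δθ/dt = 0.000000/2.0 = 0.0000
ω = 0 → v = (Δx·cos θ + Δy·sin θ)/dt = -0.7500

v = -0.7500, ω = 0.0000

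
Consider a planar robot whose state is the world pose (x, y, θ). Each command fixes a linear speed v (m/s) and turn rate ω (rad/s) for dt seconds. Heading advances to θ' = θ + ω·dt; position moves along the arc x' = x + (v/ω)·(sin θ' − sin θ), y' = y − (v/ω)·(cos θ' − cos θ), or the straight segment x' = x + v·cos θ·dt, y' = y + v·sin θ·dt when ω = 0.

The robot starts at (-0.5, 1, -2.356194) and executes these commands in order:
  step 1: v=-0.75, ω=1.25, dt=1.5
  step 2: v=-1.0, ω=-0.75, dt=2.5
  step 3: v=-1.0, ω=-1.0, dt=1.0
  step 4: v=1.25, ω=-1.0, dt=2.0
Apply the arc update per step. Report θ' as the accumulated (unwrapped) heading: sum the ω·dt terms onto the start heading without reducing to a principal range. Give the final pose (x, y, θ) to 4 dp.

(-0.7858, 6.3224, -5.3562)

step 1: θ'=-0.4812 (R=-0.6000) → pose (-0.6466, 1.9561, -0.4812)
step 2: θ'=-2.3562 (R=1.3333) → pose (-0.9723, 4.0809, -2.3562)
step 3: θ'=-3.3562 (R=1.0000) → pose (-0.0522, 4.3508, -3.3562)
step 4: θ'=-5.3562 (R=-1.2500) → pose (-0.7858, 6.3224, -5.3562)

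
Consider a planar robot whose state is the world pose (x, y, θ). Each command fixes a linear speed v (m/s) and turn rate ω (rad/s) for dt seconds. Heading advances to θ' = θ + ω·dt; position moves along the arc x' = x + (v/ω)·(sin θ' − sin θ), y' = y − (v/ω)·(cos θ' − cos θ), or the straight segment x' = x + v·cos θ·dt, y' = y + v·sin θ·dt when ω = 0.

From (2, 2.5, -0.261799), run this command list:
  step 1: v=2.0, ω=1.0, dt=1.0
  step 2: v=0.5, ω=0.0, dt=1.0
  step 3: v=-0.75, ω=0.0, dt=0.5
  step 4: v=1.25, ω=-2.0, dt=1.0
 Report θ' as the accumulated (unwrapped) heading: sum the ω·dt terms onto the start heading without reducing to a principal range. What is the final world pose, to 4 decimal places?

(4.9720, 2.7644, -1.2618)

step 1: θ'=0.7382 (R=2.0000) → pose (3.8636, 2.9525, 0.7382)
step 2: θ'=0.7382 (straight) → pose (4.2334, 3.2890, 0.7382)
step 3: θ'=0.7382 (straight) → pose (3.9560, 3.0366, 0.7382)
step 4: θ'=-1.2618 (R=-0.6250) → pose (4.9720, 2.7644, -1.2618)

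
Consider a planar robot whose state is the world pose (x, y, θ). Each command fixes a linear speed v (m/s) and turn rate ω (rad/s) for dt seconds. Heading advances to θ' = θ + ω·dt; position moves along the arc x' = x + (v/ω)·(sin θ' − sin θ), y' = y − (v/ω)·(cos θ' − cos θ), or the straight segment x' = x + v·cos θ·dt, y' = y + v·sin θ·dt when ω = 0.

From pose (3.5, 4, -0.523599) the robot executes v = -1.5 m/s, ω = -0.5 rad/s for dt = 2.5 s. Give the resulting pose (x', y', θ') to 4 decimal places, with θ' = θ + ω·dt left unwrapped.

(2.0615, 7.2023, -1.7736)

θ' = -0.5236 + -0.5·2.5 = -1.7736
R = v/ω = -1.5/-0.5 = 3.0000
x' = 3.5 + 3.0000·(sin -1.7736 − sin -0.5236) = 2.0615
y' = 4 − 3.0000·(cos -1.7736 − cos -0.5236) = 7.2023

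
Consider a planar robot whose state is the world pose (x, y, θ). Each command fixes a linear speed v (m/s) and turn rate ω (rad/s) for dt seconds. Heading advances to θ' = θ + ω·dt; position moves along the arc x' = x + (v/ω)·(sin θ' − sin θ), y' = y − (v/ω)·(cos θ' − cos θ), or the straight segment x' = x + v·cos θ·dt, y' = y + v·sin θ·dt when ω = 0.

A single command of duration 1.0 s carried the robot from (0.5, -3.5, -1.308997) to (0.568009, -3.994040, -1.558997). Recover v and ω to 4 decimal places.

Δθ = -1.558997 − -1.308997 = -0.250000
ω = Δθ/dt = -0.250000/1.0 = -0.2500
R = −Δy/(cos θ' − cos θ) = -2.0000
v = R·ω = -2.0000·-0.2500 = 0.5000

v = 0.5000, ω = -0.2500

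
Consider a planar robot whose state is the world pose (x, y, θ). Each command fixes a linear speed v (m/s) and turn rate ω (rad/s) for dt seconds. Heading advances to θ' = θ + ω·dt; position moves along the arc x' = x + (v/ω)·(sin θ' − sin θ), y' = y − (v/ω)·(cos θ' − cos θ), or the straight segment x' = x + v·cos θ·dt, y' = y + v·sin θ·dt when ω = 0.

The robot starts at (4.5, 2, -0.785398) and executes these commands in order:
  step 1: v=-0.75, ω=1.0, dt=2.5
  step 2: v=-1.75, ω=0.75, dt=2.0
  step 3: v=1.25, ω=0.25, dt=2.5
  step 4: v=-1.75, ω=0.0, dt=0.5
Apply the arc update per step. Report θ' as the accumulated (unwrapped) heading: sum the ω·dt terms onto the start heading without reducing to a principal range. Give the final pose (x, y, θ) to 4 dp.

(3.5285, -1.2242, 3.8396)

step 1: θ'=1.7146 (R=-0.7500) → pose (3.2274, 1.3622, 1.7146)
step 2: θ'=3.2146 (R=-2.3333) → pose (5.7069, -0.6305, 3.2146)
step 3: θ'=3.8396 (R=5.0000) → pose (2.8581, -1.7866, 3.8396)
step 4: θ'=3.8396 (straight) → pose (3.5285, -1.2242, 3.8396)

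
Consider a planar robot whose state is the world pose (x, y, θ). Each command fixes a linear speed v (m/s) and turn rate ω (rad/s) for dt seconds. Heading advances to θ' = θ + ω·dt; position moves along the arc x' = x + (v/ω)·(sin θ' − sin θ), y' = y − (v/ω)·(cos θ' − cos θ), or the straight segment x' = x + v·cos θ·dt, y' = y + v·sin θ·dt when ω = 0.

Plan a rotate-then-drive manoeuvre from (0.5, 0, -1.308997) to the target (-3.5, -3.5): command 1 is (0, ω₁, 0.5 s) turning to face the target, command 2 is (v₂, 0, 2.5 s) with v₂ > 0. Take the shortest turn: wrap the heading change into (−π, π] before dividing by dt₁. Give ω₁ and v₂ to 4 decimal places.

heading to target = atan2(-3.5−0, -3.5−0.5) = -2.4228
Δθ = wrap(-2.4228 − -1.3090) = -1.1138; ω₁ = Δθ/dt₁ = -2.2275
distance = √((-3.5−0.5)² + (-3.5−0)²) = 5.3151; v₂ = distance/dt₂ = 2.1260

ω₁ = -2.2275, v₂ = 2.1260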